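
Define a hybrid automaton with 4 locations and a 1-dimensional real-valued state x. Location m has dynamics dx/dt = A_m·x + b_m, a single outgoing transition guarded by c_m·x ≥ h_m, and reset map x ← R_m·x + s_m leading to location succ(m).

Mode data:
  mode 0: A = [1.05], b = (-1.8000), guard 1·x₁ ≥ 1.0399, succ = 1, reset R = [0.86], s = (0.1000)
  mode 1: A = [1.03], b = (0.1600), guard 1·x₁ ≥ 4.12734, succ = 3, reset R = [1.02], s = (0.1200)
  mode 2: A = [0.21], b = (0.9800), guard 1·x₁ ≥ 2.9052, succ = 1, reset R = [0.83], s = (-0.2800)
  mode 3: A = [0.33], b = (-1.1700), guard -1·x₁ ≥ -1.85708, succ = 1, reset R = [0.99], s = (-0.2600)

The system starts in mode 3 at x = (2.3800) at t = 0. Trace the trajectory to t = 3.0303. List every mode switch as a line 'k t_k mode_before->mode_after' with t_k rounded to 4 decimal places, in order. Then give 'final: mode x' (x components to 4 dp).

1 1.1232 3->1
2 2.0011 1->3
final: 3 4.6471

Mode 3: guard c·x = -1.8571 hit at Δt = 1.1232 (t = 1.1232), x⁻ = (1.8571) → reset → x⁺ = (1.5785), jump to mode 1
Mode 1: guard c·x = 4.1273 hit at Δt = 0.8779 (t = 2.0011), x⁻ = (4.1273) → reset → x⁺ = (4.3299), jump to mode 3
Mode 3: flow for 1.0292 to horizon, guard not reached → x = (4.6471)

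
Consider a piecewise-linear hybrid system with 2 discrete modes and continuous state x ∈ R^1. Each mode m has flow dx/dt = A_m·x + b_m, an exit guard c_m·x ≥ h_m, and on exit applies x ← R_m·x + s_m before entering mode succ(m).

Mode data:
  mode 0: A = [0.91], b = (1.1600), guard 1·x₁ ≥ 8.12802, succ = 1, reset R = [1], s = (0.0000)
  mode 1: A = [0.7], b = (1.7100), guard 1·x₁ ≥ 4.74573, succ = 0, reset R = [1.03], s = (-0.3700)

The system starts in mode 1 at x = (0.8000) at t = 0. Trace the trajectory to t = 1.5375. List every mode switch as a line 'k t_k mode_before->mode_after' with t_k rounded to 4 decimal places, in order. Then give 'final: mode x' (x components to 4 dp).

Mode 1: guard c·x = 4.7457 hit at Δt = 1.1372 (t = 1.1372), x⁻ = (4.7457) → reset → x⁺ = (4.5181), jump to mode 0
Mode 0: flow for 0.4003 to horizon, guard not reached → x = (7.0639)

1 1.1372 1->0
final: 0 7.0639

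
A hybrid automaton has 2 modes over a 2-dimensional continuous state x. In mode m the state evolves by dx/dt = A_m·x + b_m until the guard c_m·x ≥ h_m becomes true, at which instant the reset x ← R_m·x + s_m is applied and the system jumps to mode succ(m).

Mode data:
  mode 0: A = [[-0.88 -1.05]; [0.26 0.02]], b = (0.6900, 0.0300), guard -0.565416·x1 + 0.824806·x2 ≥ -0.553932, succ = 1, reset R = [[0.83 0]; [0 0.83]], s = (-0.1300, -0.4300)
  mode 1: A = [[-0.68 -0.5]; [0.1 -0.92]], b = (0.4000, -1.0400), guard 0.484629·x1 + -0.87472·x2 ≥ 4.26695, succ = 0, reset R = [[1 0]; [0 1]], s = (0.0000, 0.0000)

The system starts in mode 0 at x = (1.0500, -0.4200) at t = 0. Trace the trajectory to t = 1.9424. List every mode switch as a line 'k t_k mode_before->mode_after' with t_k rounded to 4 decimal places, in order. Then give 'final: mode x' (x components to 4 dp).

Mode 0: guard c·x = -0.5539 hit at Δt = 1.4177 (t = 1.4177), x⁻ = (0.9960, 0.0112) → reset → x⁺ = (0.6967, -0.4207), jump to mode 1
Mode 1: flow for 0.5247 to horizon, guard not reached → x = (0.7873, -0.6615)

1 1.4177 0->1
final: 1 0.7873 -0.6615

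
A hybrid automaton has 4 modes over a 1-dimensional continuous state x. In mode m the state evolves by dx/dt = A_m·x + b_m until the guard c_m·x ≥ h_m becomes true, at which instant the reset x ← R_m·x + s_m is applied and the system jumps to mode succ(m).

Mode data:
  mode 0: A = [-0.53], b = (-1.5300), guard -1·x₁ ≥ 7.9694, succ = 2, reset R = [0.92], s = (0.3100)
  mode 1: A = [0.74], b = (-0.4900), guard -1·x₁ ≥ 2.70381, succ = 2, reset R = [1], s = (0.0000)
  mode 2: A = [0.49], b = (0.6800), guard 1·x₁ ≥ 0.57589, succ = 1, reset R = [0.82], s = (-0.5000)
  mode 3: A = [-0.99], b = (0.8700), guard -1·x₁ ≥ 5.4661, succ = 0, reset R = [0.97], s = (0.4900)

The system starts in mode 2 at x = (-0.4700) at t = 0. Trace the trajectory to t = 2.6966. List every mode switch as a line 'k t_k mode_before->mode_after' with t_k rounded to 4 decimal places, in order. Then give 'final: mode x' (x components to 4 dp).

1 1.5523 2->1
final: 1 -0.9468

Mode 2: guard c·x = 0.5759 hit at Δt = 1.5523 (t = 1.5523), x⁻ = (0.5759) → reset → x⁺ = (-0.0278), jump to mode 1
Mode 1: flow for 1.1443 to horizon, guard not reached → x = (-0.9468)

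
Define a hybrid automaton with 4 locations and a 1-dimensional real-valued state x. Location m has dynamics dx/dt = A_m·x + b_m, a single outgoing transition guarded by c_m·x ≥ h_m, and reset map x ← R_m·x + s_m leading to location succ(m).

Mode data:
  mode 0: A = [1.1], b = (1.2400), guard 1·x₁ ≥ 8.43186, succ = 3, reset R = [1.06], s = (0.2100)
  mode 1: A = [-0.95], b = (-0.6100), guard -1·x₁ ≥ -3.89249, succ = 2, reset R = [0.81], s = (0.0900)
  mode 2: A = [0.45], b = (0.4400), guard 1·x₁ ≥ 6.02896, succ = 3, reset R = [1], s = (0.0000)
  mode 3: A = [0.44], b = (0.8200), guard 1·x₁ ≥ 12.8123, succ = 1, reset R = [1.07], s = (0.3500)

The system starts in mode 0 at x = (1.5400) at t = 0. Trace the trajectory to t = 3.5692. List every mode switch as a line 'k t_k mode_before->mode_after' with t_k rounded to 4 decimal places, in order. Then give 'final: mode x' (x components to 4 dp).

1 1.1604 0->3
2 1.8133 3->1
3 3.0514 1->2
final: 2 4.3504

Mode 0: guard c·x = 8.4319 hit at Δt = 1.1604 (t = 1.1604), x⁻ = (8.4319) → reset → x⁺ = (9.1478), jump to mode 3
Mode 3: guard c·x = 12.8123 hit at Δt = 0.6529 (t = 1.8133), x⁻ = (12.8123) → reset → x⁺ = (14.0592), jump to mode 1
Mode 1: guard c·x = -3.8925 hit at Δt = 1.2381 (t = 3.0514), x⁻ = (3.8925) → reset → x⁺ = (3.2429), jump to mode 2
Mode 2: flow for 0.5178 to horizon, guard not reached → x = (4.3504)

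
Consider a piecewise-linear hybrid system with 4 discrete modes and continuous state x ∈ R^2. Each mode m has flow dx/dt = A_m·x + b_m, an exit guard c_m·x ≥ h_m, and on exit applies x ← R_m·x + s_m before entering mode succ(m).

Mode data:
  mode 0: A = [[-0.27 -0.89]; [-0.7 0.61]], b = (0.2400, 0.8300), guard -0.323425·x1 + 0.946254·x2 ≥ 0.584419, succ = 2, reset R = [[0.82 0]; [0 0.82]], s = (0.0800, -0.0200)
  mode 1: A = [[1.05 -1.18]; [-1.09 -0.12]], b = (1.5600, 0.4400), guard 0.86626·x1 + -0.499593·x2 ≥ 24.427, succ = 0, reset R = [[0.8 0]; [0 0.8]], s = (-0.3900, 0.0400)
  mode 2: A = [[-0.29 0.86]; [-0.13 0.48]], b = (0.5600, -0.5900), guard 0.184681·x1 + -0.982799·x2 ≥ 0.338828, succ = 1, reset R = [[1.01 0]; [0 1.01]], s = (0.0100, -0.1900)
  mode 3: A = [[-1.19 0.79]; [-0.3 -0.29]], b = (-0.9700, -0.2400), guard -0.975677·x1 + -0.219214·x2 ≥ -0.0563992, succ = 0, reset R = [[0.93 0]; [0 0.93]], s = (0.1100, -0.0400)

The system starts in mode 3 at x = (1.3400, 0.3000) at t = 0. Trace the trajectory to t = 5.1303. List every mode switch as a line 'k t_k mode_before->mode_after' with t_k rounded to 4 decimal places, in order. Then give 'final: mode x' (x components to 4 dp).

1 0.7742 3->0
2 1.6706 0->2
3 2.9092 2->1
4 4.4913 1->0
final: 0 22.5441 -23.1433

Mode 3: guard c·x = -0.0564 hit at Δt = 0.7742 (t = 0.7742), x⁻ = (0.0695, -0.0520) → reset → x⁺ = (0.1746, -0.0884), jump to mode 0
Mode 0: guard c·x = 0.5844 hit at Δt = 0.8964 (t = 1.6706), x⁻ = (0.1385, 0.6649) → reset → x⁺ = (0.1936, 0.5253), jump to mode 2
Mode 2: guard c·x = 0.3388 hit at Δt = 1.2386 (t = 2.9092), x⁻ = (0.8945, -0.1767) → reset → x⁺ = (0.9135, -0.3684), jump to mode 1
Mode 1: guard c·x = 24.4270 hit at Δt = 1.5821 (t = 4.4913), x⁻ = (21.6185, -11.4089) → reset → x⁺ = (16.9048, -9.0871), jump to mode 0
Mode 0: flow for 0.6390 to horizon, guard not reached → x = (22.5441, -23.1433)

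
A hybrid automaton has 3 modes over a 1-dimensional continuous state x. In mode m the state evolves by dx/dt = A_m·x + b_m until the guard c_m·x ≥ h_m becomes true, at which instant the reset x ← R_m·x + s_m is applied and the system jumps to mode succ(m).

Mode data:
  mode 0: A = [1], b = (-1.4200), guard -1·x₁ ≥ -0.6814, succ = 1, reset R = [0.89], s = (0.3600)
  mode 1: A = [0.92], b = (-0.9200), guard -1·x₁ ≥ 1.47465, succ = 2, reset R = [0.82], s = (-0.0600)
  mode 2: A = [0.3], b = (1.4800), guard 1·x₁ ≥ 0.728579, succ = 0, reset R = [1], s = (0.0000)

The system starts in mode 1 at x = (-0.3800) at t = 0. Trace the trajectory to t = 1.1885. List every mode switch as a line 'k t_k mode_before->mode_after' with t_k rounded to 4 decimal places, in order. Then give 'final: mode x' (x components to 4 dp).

1 0.6348 1->2
final: 2 -0.6071

Mode 1: guard c·x = 1.4747 hit at Δt = 0.6348 (t = 0.6348), x⁻ = (-1.4747) → reset → x⁺ = (-1.2692), jump to mode 2
Mode 2: flow for 0.5537 to horizon, guard not reached → x = (-0.6071)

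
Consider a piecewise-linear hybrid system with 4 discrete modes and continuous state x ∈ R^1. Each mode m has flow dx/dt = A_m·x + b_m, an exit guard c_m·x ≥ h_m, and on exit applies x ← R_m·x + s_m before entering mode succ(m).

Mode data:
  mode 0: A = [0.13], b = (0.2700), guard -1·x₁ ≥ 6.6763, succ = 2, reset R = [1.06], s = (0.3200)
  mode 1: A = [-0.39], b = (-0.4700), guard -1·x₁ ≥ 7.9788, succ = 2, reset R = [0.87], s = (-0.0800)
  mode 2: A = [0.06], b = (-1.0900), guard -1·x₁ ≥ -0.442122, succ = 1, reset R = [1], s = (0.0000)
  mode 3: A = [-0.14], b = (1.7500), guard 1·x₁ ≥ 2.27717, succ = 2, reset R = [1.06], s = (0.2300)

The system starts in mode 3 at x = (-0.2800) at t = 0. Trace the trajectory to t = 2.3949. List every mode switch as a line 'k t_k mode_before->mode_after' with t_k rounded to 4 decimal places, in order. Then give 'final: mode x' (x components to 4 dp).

1 1.5947 3->2
final: 2 1.8803

Mode 3: guard c·x = 2.2772 hit at Δt = 1.5947 (t = 1.5947), x⁻ = (2.2772) → reset → x⁺ = (2.6438), jump to mode 2
Mode 2: flow for 0.8002 to horizon, guard not reached → x = (1.8803)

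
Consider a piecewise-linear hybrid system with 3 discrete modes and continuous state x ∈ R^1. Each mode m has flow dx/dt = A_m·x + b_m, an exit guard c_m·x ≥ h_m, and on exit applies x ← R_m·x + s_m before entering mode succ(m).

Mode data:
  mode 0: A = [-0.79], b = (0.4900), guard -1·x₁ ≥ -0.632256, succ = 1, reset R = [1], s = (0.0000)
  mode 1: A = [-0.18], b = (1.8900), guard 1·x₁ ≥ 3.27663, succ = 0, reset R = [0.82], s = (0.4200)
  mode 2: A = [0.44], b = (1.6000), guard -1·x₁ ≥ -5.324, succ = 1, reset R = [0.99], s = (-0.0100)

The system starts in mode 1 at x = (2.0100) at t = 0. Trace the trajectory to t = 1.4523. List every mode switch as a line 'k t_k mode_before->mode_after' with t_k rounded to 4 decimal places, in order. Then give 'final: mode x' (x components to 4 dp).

Mode 1: guard c·x = 3.2766 hit at Δt = 0.8976 (t = 0.8976), x⁻ = (3.2766) → reset → x⁺ = (3.1068), jump to mode 0
Mode 0: flow for 0.5547 to horizon, guard not reached → x = (2.2246)

1 0.8976 1->0
final: 0 2.2246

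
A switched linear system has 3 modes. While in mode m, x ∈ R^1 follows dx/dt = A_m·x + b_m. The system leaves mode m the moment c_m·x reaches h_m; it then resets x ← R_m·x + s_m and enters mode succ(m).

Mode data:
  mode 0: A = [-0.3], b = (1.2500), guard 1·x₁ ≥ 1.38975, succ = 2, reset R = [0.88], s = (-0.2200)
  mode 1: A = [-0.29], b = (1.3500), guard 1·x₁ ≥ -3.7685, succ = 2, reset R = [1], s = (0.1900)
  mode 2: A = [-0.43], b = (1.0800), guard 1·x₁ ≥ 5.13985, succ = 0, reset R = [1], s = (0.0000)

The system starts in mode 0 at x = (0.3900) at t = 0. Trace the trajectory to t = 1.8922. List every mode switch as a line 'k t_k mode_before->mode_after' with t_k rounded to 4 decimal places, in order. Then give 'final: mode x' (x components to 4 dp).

Mode 0: guard c·x = 1.3898 hit at Δt = 1.0250 (t = 1.0250), x⁻ = (1.3898) → reset → x⁺ = (1.0030), jump to mode 2
Mode 2: flow for 0.8672 to horizon, guard not reached → x = (1.4726)

1 1.0250 0->2
final: 2 1.4726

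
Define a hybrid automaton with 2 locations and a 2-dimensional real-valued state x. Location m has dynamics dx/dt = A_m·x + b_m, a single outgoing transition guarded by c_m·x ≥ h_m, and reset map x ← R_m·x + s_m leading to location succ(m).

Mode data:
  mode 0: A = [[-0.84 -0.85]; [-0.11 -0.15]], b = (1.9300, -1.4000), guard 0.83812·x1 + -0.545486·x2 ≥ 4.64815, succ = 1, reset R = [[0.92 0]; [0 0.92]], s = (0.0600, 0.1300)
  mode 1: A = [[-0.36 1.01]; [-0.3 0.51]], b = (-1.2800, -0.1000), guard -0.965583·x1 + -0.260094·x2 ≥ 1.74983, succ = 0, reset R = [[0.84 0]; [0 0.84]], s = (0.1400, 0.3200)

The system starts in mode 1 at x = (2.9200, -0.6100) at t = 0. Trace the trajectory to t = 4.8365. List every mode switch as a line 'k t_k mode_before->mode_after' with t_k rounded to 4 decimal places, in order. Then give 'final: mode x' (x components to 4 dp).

1 1.3875 1->0
2 2.9695 0->1
3 3.6409 1->0
4 4.4024 0->1
final: 1 -0.0663 -4.9688

Mode 1: guard c·x = 1.7498 hit at Δt = 1.3875 (t = 1.3875), x⁻ = (-1.2482, -2.0938) → reset → x⁺ = (-0.9085, -1.4388), jump to mode 0
Mode 0: guard c·x = 4.6482 hit at Δt = 1.5820 (t = 2.9695), x⁻ = (3.3666, -3.3485) → reset → x⁺ = (3.1572, -2.9506), jump to mode 1
Mode 1: guard c·x = 1.7498 hit at Δt = 0.6714 (t = 3.6409), x⁻ = (-0.5800, -4.5745) → reset → x⁺ = (-0.3472, -3.5226), jump to mode 0
Mode 0: guard c·x = 4.6482 hit at Δt = 0.7615 (t = 4.4024), x⁻ = (2.7745, -4.2582) → reset → x⁺ = (2.6125, -3.7875), jump to mode 1
Mode 1: flow for 0.4341 to horizon, guard not reached → x = (-0.0663, -4.9688)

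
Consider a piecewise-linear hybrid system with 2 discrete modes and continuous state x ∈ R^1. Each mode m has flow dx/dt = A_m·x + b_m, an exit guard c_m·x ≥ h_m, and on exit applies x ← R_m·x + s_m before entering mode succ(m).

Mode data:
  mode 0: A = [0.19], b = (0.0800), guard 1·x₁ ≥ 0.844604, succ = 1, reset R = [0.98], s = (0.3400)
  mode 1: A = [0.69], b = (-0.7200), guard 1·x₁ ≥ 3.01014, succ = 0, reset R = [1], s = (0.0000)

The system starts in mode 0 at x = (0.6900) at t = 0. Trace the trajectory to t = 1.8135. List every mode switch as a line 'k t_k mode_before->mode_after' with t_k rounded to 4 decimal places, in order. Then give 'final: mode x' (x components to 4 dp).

1 0.6857 0->1
final: 1 1.3140

Mode 0: guard c·x = 0.8446 hit at Δt = 0.6857 (t = 0.6857), x⁻ = (0.8446) → reset → x⁺ = (1.1677), jump to mode 1
Mode 1: flow for 1.1278 to horizon, guard not reached → x = (1.3140)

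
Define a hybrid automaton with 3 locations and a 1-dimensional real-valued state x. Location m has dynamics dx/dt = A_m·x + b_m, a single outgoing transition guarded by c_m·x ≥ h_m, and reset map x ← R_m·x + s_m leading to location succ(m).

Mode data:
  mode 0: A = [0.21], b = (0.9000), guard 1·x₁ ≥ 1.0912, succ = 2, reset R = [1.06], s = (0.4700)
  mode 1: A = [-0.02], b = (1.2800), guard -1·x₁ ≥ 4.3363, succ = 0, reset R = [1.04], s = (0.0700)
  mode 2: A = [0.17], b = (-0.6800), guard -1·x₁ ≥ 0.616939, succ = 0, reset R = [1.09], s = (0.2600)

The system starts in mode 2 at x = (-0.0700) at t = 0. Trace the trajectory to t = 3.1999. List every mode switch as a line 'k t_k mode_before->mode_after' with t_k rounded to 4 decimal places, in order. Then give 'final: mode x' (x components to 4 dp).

1 0.7417 2->0
2 2.3037 0->2
final: 2 1.2361

Mode 2: guard c·x = 0.6169 hit at Δt = 0.7417 (t = 0.7417), x⁻ = (-0.6169) → reset → x⁺ = (-0.4125), jump to mode 0
Mode 0: guard c·x = 1.0912 hit at Δt = 1.5620 (t = 2.3037), x⁻ = (1.0912) → reset → x⁺ = (1.6267), jump to mode 2
Mode 2: flow for 0.8962 to horizon, guard not reached → x = (1.2361)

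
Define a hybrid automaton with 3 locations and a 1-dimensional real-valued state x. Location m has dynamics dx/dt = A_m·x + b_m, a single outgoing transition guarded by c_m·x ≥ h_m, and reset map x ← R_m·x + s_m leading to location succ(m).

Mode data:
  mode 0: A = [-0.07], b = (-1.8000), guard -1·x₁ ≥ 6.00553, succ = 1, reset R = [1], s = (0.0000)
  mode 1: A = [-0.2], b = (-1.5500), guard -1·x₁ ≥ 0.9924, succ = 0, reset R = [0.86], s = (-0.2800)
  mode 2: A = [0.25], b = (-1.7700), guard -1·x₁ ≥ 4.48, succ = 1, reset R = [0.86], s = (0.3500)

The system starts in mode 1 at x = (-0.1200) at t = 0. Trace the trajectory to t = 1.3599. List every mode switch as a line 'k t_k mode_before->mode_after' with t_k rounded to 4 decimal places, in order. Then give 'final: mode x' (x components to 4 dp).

Mode 1: guard c·x = 0.9924 hit at Δt = 0.6071 (t = 0.6071), x⁻ = (-0.9924) → reset → x⁺ = (-1.1335), jump to mode 0
Mode 0: flow for 0.7528 to horizon, guard not reached → x = (-2.3952)

1 0.6071 1->0
final: 0 -2.3952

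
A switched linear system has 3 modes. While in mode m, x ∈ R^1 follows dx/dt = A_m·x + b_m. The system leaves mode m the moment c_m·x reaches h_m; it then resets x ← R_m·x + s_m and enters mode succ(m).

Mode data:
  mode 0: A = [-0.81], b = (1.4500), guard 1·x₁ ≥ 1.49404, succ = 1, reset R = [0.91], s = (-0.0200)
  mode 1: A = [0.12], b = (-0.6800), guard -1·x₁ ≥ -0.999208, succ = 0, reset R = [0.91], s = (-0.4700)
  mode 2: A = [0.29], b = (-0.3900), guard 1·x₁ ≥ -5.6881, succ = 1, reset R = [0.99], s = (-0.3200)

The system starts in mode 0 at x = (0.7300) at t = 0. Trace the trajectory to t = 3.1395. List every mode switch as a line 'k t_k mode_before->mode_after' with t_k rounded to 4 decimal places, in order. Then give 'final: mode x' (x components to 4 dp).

Mode 0: guard c·x = 1.4940 hit at Δt = 1.5747 (t = 1.5747), x⁻ = (1.4940) → reset → x⁺ = (1.3396), jump to mode 1
Mode 1: guard c·x = -0.9992 hit at Δt = 0.6310 (t = 2.2057), x⁻ = (0.9992) → reset → x⁺ = (0.4393), jump to mode 0
Mode 0: flow for 0.9338 to horizon, guard not reached → x = (1.1561)

1 1.5747 0->1
2 2.2057 1->0
final: 0 1.1561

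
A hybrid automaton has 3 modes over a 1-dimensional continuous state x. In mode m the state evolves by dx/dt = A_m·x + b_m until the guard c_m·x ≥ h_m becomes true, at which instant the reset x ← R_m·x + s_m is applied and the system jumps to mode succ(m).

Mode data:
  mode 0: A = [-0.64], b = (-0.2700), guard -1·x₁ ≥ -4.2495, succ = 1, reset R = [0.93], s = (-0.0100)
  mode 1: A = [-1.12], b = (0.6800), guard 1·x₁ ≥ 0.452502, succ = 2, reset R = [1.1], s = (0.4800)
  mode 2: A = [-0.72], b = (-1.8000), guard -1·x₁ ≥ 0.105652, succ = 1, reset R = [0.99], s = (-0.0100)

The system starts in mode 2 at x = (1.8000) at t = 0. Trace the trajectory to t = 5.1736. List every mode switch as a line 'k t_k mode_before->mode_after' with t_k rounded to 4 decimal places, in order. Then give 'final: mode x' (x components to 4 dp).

Mode 2: guard c·x = 0.1057 hit at Δt = 0.8132 (t = 0.8132), x⁻ = (-0.1057) → reset → x⁺ = (-0.1146), jump to mode 1
Mode 1: guard c·x = 0.4525 hit at Δt = 1.3755 (t = 2.1887), x⁻ = (0.4525) → reset → x⁺ = (0.9778), jump to mode 2
Mode 2: guard c·x = 0.1057 hit at Δt = 0.5184 (t = 2.7071), x⁻ = (-0.1057) → reset → x⁺ = (-0.1146), jump to mode 1
Mode 1: guard c·x = 0.4525 hit at Δt = 1.3755 (t = 4.0826), x⁻ = (0.4525) → reset → x⁺ = (0.9778), jump to mode 2
Mode 2: guard c·x = 0.1057 hit at Δt = 0.5184 (t = 4.6011), x⁻ = (-0.1057) → reset → x⁺ = (-0.1146), jump to mode 1
Mode 1: flow for 0.5725 to horizon, guard not reached → x = (0.2270)

1 0.8132 2->1
2 2.1887 1->2
3 2.7071 2->1
4 4.0826 1->2
5 4.6011 2->1
final: 1 0.2270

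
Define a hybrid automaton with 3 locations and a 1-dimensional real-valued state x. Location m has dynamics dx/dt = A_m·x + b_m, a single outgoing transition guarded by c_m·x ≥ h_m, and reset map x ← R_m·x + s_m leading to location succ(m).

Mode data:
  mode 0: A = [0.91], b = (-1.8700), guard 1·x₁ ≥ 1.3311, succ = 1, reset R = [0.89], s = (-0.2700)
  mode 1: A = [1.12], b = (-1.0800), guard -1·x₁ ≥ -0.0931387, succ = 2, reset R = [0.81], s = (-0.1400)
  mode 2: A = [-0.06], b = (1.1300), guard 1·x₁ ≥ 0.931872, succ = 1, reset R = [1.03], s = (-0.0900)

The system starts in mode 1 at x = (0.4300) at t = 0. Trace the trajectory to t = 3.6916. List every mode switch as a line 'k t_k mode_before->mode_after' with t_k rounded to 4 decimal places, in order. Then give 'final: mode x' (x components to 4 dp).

Mode 1: guard c·x = -0.0931 hit at Δt = 0.4365 (t = 0.4365), x⁻ = (0.0931) → reset → x⁺ = (-0.0646), jump to mode 2
Mode 2: guard c·x = 0.9319 hit at Δt = 0.9028 (t = 1.3393), x⁻ = (0.9319) → reset → x⁺ = (0.8698), jump to mode 1
Mode 1: guard c·x = -0.0931 hit at Δt = 1.9836 (t = 3.3229), x⁻ = (0.0931) → reset → x⁺ = (-0.0646), jump to mode 2
Mode 2: flow for 0.3687 to horizon, guard not reached → x = (0.3489)

1 0.4365 1->2
2 1.3393 2->1
3 3.3229 1->2
final: 2 0.3489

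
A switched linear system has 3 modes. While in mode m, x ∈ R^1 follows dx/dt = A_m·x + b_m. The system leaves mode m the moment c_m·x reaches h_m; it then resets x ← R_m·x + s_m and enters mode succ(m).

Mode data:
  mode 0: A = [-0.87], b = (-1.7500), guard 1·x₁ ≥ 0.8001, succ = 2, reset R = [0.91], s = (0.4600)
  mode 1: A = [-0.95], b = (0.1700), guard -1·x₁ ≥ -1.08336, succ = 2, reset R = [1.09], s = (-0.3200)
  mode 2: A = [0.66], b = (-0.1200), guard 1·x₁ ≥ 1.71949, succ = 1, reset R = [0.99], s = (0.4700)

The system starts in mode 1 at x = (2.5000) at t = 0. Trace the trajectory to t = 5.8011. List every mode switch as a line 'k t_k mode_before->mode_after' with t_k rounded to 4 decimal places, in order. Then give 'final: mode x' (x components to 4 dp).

Mode 1: guard c·x = -1.0834 hit at Δt = 0.9921 (t = 0.9921), x⁻ = (1.0834) → reset → x⁺ = (0.8609), jump to mode 2
Mode 2: guard c·x = 1.7195 hit at Δt = 1.2384 (t = 2.2305), x⁻ = (1.7195) → reset → x⁺ = (2.1723), jump to mode 1
Mode 1: guard c·x = -1.0834 hit at Δt = 0.8319 (t = 3.0624), x⁻ = (1.0834) → reset → x⁺ = (0.8609), jump to mode 2
Mode 2: guard c·x = 1.7195 hit at Δt = 1.2384 (t = 4.3008), x⁻ = (1.7195) → reset → x⁺ = (2.1723), jump to mode 1
Mode 1: guard c·x = -1.0834 hit at Δt = 0.8319 (t = 5.1326), x⁻ = (1.0834) → reset → x⁺ = (0.8609), jump to mode 2
Mode 2: flow for 0.6685 to horizon, guard not reached → x = (1.2374)

1 0.9921 1->2
2 2.2305 2->1
3 3.0624 1->2
4 4.3008 2->1
5 5.1326 1->2
final: 2 1.2374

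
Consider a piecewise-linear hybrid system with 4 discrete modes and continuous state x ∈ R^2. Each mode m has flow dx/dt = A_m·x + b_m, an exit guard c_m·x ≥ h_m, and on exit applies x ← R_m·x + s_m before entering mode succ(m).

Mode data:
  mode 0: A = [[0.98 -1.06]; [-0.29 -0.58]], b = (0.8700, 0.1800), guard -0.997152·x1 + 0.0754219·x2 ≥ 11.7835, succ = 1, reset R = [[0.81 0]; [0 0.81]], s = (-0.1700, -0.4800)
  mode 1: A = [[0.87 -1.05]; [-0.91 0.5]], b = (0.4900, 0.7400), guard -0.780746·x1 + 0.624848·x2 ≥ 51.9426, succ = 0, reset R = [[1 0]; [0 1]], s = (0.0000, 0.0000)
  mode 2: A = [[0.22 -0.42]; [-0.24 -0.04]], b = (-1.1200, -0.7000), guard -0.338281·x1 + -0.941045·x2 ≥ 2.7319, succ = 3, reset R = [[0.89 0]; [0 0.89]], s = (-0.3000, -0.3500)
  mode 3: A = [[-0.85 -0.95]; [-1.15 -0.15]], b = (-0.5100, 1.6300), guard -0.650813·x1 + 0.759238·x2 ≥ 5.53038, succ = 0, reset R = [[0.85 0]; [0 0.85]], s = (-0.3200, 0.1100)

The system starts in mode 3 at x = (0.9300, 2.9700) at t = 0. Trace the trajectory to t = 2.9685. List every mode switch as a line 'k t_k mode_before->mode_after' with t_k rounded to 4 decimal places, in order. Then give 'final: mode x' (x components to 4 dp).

1 1.0400 3->0
2 1.9751 0->1
final: 1 -39.3620 28.0445

Mode 3: guard c·x = 5.5304 hit at Δt = 1.0400 (t = 1.0400), x⁻ = (-2.5248, 5.1199) → reset → x⁺ = (-2.4661, 4.4619), jump to mode 0
Mode 0: guard c·x = 11.7835 hit at Δt = 0.9351 (t = 1.9751), x⁻ = (-11.5045, 4.1343) → reset → x⁺ = (-9.4886, 2.8687), jump to mode 1
Mode 1: flow for 0.9934 to horizon, guard not reached → x = (-39.3620, 28.0445)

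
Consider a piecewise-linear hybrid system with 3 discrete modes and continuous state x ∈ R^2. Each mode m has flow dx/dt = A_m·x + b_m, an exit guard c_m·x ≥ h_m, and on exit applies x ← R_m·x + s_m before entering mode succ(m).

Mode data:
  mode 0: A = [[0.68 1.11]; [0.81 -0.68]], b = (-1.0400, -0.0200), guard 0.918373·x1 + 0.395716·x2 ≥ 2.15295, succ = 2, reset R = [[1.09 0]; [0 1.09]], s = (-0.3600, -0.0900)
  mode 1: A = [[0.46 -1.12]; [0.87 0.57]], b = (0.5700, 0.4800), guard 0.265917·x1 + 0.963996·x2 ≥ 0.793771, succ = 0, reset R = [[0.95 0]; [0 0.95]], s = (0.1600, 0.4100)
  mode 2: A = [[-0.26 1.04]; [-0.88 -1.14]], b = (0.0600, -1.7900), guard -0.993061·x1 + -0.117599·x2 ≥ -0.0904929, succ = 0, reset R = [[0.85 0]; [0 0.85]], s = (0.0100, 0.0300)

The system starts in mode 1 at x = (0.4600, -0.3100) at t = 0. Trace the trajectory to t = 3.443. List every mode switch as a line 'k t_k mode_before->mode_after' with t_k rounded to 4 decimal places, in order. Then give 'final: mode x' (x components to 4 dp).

1 0.6933 1->0
2 1.2843 0->2
3 2.6440 2->0
final: 0 -2.0530 -1.2446

Mode 1: guard c·x = 0.7938 hit at Δt = 0.6933 (t = 0.6933), x⁻ = (1.0730, 0.5274) → reset → x⁺ = (1.1793, 0.9111), jump to mode 0
Mode 0: guard c·x = 2.1530 hit at Δt = 0.5910 (t = 1.2843), x⁻ = (1.8326, 1.1876) → reset → x⁺ = (1.6375, 1.2045), jump to mode 2
Mode 2: guard c·x = -0.0905 hit at Δt = 1.3597 (t = 2.6440), x⁻ = (0.2821, -1.6123) → reset → x⁺ = (0.2498, -1.3405), jump to mode 0
Mode 0: flow for 0.7990 to horizon, guard not reached → x = (-2.0530, -1.2446)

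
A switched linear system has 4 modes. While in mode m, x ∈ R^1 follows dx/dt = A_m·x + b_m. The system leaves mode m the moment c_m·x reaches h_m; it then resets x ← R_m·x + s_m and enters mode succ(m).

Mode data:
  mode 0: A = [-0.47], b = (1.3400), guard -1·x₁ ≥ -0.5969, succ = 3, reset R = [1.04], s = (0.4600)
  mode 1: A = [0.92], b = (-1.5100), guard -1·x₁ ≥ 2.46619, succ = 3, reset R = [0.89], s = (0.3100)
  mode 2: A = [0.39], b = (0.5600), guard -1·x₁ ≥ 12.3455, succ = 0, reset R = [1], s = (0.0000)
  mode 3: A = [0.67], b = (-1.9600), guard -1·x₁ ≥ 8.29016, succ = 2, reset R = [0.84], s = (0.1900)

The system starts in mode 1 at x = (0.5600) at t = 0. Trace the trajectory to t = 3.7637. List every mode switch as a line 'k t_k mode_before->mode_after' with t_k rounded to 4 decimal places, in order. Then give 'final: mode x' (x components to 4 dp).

1 1.4507 1->3
2 2.7142 3->2
final: 2 -9.4735

Mode 1: guard c·x = 2.4662 hit at Δt = 1.4507 (t = 1.4507), x⁻ = (-2.4662) → reset → x⁺ = (-1.8849), jump to mode 3
Mode 3: guard c·x = 8.2902 hit at Δt = 1.2635 (t = 2.7142), x⁻ = (-8.2902) → reset → x⁺ = (-6.7737), jump to mode 2
Mode 2: flow for 1.0495 to horizon, guard not reached → x = (-9.4735)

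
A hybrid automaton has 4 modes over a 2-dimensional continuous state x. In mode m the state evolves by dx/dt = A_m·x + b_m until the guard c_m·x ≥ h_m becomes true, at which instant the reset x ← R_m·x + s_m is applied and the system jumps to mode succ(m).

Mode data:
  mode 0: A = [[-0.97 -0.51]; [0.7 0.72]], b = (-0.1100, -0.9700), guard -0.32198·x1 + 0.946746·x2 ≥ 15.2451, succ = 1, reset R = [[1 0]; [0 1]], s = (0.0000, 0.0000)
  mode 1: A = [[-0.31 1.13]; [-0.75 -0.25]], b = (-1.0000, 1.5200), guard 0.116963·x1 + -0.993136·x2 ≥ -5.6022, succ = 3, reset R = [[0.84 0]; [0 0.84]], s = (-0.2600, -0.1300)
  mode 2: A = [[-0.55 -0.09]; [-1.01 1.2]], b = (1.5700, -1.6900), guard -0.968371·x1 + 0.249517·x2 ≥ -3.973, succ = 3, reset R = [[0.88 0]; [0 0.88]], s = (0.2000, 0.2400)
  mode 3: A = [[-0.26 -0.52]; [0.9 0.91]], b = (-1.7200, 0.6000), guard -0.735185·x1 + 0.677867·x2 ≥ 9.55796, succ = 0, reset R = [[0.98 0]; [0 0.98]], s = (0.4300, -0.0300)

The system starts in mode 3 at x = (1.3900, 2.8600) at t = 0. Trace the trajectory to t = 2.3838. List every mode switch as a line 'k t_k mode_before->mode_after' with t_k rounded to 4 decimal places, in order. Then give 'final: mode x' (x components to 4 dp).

1 1.3187 3->0
final: 0 -5.2368 12.7978

Mode 3: guard c·x = 9.5580 hit at Δt = 1.3187 (t = 1.3187), x⁻ = (-4.5109, 9.2077) → reset → x⁺ = (-3.9907, 8.9936), jump to mode 0
Mode 0: flow for 1.0651 to horizon, guard not reached → x = (-5.2368, 12.7978)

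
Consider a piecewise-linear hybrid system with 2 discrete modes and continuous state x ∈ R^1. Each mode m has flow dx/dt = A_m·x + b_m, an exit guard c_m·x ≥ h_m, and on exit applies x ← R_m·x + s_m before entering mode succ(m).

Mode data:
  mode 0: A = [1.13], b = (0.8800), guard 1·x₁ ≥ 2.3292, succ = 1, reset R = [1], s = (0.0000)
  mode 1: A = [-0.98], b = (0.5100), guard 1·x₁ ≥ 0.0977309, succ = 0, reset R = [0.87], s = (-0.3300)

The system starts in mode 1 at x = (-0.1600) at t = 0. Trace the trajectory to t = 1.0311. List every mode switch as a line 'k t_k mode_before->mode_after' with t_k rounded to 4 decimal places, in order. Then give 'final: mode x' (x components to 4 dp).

1 0.4858 1->0
final: 0 0.2097

Mode 1: guard c·x = 0.0977 hit at Δt = 0.4858 (t = 0.4858), x⁻ = (0.0977) → reset → x⁺ = (-0.2450), jump to mode 0
Mode 0: flow for 0.5453 to horizon, guard not reached → x = (0.2097)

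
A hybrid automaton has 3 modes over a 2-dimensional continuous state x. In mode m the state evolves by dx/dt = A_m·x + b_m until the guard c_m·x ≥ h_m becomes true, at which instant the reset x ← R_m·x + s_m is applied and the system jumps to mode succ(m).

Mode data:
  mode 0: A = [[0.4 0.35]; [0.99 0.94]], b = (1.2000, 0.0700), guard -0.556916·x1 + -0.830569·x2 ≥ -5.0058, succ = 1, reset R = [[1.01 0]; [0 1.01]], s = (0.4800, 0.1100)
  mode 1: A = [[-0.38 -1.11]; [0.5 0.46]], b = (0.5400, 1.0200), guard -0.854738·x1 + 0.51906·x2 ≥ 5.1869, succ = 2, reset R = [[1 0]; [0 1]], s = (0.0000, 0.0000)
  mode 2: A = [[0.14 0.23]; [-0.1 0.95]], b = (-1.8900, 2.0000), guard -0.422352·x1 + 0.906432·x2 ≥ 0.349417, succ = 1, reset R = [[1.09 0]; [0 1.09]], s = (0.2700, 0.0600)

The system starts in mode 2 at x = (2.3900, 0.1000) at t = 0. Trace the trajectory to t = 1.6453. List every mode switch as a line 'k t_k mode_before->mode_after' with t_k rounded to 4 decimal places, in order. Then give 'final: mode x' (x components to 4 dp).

Mode 2: guard c·x = 0.3494 hit at Δt = 0.4589 (t = 0.4589), x⁻ = (1.7177, 1.1858) → reset → x⁺ = (2.1423, 1.3526), jump to mode 1
Mode 1: flow for 1.1864 to horizon, guard not reached → x = (-1.4000, 4.5358)

1 0.4589 2->1
final: 1 -1.4000 4.5358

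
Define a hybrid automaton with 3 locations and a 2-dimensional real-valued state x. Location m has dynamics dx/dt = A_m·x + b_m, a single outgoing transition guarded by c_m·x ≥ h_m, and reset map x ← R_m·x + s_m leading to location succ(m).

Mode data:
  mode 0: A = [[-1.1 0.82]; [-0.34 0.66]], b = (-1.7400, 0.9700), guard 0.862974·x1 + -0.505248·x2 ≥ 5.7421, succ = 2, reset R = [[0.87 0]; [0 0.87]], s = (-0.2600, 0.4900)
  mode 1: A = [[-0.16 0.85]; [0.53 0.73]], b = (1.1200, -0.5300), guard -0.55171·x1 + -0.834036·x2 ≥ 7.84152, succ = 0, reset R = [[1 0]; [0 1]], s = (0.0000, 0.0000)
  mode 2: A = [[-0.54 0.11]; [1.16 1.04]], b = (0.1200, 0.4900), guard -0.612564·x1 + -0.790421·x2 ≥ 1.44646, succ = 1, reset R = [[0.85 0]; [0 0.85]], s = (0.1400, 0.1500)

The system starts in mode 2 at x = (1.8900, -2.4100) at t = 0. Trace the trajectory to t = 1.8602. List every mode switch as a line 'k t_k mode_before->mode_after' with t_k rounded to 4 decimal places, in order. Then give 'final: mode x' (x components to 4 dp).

Mode 2: guard c·x = 1.4465 hit at Δt = 0.8001 (t = 0.8001), x⁻ = (1.1270, -2.7034) → reset → x⁺ = (1.0980, -2.1479), jump to mode 1
Mode 1: flow for 1.0601 to horizon, guard not reached → x = (-0.7985, -5.1165)

1 0.8001 2->1
final: 1 -0.7985 -5.1165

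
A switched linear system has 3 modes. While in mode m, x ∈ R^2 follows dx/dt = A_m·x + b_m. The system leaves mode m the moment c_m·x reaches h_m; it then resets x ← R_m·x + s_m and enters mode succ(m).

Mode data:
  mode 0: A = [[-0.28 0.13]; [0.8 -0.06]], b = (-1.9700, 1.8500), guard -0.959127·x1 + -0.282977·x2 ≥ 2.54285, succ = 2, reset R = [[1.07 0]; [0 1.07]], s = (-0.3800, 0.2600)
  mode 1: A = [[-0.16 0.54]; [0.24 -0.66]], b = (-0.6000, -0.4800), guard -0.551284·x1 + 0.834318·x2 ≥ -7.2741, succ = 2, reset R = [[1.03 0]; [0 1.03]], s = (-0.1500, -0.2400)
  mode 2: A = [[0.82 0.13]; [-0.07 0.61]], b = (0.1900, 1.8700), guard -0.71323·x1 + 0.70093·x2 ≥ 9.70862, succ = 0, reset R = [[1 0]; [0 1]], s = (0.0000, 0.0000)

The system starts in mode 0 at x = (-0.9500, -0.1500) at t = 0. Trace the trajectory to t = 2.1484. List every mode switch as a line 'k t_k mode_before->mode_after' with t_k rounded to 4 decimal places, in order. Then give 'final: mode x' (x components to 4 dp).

Mode 0: guard c·x = 2.5429 hit at Δt = 1.2571 (t = 1.2571), x⁻ = (-2.7262, 0.2543) → reset → x⁺ = (-3.2971, 0.5321), jump to mode 2
Mode 2: flow for 0.8913 to horizon, guard not reached → x = (-6.3092, 3.5052)

1 1.2571 0->2
final: 2 -6.3092 3.5052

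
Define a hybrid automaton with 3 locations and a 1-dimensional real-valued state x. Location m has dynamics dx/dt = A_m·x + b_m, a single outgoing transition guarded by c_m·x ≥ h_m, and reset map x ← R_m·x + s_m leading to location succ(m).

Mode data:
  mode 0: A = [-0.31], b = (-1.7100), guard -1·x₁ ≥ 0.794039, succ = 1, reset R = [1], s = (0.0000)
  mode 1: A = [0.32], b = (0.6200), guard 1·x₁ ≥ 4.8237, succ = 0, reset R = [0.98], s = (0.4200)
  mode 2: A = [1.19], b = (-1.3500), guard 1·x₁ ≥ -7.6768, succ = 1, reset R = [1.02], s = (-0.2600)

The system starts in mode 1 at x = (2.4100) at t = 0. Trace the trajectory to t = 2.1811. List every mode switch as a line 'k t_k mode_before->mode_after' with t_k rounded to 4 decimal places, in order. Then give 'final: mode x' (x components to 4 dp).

1 1.3800 1->0
final: 0 2.8023

Mode 1: guard c·x = 4.8237 hit at Δt = 1.3800 (t = 1.3800), x⁻ = (4.8237) → reset → x⁺ = (5.1472), jump to mode 0
Mode 0: flow for 0.8011 to horizon, guard not reached → x = (2.8023)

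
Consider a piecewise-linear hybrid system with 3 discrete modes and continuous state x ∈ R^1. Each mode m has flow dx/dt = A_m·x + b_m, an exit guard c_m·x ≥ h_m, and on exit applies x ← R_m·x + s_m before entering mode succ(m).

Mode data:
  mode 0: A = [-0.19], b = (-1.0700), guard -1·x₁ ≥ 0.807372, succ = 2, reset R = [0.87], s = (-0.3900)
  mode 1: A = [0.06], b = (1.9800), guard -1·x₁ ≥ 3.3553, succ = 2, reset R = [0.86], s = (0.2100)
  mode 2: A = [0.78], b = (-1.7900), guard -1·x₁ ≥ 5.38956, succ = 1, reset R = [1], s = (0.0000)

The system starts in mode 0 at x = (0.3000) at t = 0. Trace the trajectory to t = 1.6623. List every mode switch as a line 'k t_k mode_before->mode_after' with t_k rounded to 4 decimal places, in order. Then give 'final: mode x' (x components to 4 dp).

Mode 0: guard c·x = 0.8074 hit at Δt = 1.0876 (t = 1.0876), x⁻ = (-0.8074) → reset → x⁺ = (-1.0924), jump to mode 2
Mode 2: flow for 0.5747 to horizon, guard not reached → x = (-3.0082)

1 1.0876 0->2
final: 2 -3.0082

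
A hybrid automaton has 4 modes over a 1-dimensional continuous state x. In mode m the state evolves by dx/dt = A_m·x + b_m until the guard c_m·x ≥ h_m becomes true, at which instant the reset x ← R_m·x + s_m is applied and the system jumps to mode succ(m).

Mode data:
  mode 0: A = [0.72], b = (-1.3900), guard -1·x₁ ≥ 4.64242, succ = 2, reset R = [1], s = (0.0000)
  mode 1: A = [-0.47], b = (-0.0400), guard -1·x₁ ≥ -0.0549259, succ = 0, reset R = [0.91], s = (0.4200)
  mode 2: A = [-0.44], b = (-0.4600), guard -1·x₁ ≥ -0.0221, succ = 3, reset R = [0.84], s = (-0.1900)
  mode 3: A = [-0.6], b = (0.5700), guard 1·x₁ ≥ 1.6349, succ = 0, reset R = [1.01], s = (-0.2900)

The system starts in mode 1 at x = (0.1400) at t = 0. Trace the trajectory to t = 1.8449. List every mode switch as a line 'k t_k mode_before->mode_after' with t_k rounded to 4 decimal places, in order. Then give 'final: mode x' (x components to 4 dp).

1 1.0100 1->0
final: 0 -0.7338

Mode 1: guard c·x = -0.0549 hit at Δt = 1.0100 (t = 1.0100), x⁻ = (0.0549) → reset → x⁺ = (0.4700), jump to mode 0
Mode 0: flow for 0.8349 to horizon, guard not reached → x = (-0.7338)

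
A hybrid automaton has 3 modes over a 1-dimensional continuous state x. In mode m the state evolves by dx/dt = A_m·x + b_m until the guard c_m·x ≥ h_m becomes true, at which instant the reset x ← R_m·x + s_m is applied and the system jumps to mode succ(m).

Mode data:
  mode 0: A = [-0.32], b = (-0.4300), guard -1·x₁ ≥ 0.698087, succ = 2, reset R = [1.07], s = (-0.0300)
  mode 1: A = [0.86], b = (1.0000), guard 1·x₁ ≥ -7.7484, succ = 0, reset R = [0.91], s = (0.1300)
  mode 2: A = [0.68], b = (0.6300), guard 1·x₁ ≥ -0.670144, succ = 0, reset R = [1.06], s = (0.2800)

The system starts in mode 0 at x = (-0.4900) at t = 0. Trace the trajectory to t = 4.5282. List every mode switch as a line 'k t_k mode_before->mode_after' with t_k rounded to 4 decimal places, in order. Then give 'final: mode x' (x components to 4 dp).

Mode 0: guard c·x = 0.6981 hit at Δt = 0.8730 (t = 0.8730), x⁻ = (-0.6981) → reset → x⁺ = (-0.7770), jump to mode 2
Mode 2: guard c·x = -0.6701 hit at Δt = 0.7927 (t = 1.6657), x⁻ = (-0.6701) → reset → x⁺ = (-0.4304), jump to mode 0
Mode 0: guard c·x = 0.6981 hit at Δt = 1.0840 (t = 2.7497), x⁻ = (-0.6981) → reset → x⁺ = (-0.7770), jump to mode 2
Mode 2: guard c·x = -0.6701 hit at Δt = 0.7927 (t = 3.5425), x⁻ = (-0.6701) → reset → x⁺ = (-0.4304), jump to mode 0
Mode 0: flow for 0.9857 to horizon, guard not reached → x = (-0.6775)

1 0.8730 0->2
2 1.6657 2->0
3 2.7497 0->2
4 3.5425 2->0
final: 0 -0.6775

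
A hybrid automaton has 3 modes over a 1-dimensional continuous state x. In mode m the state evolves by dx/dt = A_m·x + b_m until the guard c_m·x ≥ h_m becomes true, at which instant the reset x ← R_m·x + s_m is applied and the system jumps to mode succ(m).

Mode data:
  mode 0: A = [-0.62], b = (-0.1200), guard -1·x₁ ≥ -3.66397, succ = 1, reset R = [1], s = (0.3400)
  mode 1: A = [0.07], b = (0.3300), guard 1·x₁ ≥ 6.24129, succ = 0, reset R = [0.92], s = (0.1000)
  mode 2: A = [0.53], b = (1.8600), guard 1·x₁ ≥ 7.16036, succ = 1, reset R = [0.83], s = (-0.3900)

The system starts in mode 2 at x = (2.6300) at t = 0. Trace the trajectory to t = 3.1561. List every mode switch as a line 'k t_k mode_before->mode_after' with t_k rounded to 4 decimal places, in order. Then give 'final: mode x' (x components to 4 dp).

1 1.0428 2->1
2 1.9696 1->0
3 2.6916 0->1
final: 1 4.2921

Mode 2: guard c·x = 7.1604 hit at Δt = 1.0428 (t = 1.0428), x⁻ = (7.1604) → reset → x⁺ = (5.5531), jump to mode 1
Mode 1: guard c·x = 6.2413 hit at Δt = 0.9268 (t = 1.9696), x⁻ = (6.2413) → reset → x⁺ = (5.8420), jump to mode 0
Mode 0: guard c·x = -3.6640 hit at Δt = 0.7220 (t = 2.6916), x⁻ = (3.6640) → reset → x⁺ = (4.0040), jump to mode 1
Mode 1: flow for 0.4645 to horizon, guard not reached → x = (4.2921)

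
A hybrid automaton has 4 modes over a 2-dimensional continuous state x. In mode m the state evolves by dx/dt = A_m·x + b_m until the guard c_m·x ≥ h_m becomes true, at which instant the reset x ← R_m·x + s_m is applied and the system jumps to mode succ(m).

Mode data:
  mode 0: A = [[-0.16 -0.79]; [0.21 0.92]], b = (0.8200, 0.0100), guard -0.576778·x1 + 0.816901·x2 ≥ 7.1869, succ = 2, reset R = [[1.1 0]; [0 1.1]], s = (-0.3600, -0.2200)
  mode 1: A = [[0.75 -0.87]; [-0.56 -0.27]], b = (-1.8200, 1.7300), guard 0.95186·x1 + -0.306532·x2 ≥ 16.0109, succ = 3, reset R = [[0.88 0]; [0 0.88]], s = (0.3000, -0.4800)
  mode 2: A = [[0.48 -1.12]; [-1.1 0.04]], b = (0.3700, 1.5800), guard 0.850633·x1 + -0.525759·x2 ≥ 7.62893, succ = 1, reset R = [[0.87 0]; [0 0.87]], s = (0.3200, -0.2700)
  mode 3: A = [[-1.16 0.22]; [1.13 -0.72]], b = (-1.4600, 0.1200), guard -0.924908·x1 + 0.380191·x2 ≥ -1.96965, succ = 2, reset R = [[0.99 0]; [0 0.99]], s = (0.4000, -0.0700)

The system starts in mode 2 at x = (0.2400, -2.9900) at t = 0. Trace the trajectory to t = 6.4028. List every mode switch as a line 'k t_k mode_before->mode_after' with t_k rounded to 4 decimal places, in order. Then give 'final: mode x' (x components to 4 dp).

1 1.0879 2->1
2 2.0306 1->3
3 3.0664 3->2
4 4.7566 2->1
5 5.6866 1->3
final: 3 5.1622 2.1488

Mode 2: guard c·x = 7.6289 hit at Δt = 1.0879 (t = 1.0879), x⁻ = (6.0653, -4.6971) → reset → x⁺ = (5.5968, -4.3565), jump to mode 1
Mode 1: guard c·x = 16.0109 hit at Δt = 0.9427 (t = 2.0306), x⁻ = (14.7421, -6.4545) → reset → x⁺ = (13.2730, -6.1599), jump to mode 3
Mode 3: guard c·x = -1.9696 hit at Δt = 1.0358 (t = 3.0664), x⁻ = (3.1665, 2.5225) → reset → x⁺ = (3.5348, 2.4273), jump to mode 2
Mode 2: guard c·x = 7.6289 hit at Δt = 1.6902 (t = 4.7566), x⁻ = (7.1510, -2.9406) → reset → x⁺ = (6.5414, -2.8283), jump to mode 1
Mode 1: guard c·x = 16.0109 hit at Δt = 0.9300 (t = 5.6866), x⁻ = (15.0422, -5.5226) → reset → x⁺ = (13.5371, -5.3399), jump to mode 3
Mode 3: flow for 0.7162 to horizon, guard not reached → x = (5.1622, 2.1488)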